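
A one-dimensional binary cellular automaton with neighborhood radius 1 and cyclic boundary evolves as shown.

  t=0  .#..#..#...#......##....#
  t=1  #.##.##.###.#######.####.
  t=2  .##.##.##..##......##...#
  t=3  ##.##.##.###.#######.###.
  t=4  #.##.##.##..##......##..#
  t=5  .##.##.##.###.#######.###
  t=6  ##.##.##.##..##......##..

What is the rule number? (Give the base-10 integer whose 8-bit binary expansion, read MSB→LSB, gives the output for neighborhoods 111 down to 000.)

59

  ###|.  b7=0 t=1,i=9
  ##.|.  b6=0 t=0,i=19
  #.#|#  b5=1 t=0,i=0
  #..|#  b4=1 t=0,i=2
  .##|#  b3=1 t=0,i=18
  .#.|.  b2=0 t=0,i=1
  ..#|#  b1=1 t=0,i=3
  ...|#  b0=1 t=0,i=9
  bits 00111011 = 59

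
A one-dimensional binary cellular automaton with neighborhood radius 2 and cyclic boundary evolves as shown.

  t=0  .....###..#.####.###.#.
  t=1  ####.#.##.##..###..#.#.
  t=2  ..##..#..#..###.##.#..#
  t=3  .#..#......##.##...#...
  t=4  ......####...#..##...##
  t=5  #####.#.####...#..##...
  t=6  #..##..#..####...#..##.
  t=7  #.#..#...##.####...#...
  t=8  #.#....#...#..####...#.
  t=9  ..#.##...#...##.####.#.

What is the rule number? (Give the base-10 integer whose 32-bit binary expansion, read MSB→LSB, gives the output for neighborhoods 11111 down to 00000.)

  ##### -> .   bit 31 = 0  t=5,i=2
  ####. -> #   bit 30 = 1  t=0,i=14
  ###.# -> #   bit 29 = 1  t=0,i=15
  ###.. -> #   bit 28 = 1  t=0,i=7
  ##.## -> #   bit 27 = 1  t=0,i=16
  ##.#. -> .   bit 26 = 0  t=0,i=20
  ##..# -> #   bit 25 = 1  t=0,i=8
  ##... -> #   bit 24 = 1  t=3,i=16
  #.### -> .   bit 23 = 0  t=0,i=12
  #.##. -> .   bit 22 = 0  t=1,i=7
  #.#.# -> .   bit 21 = 0  t=1,i=5
  #.#.. -> #   bit 20 = 1  t=0,i=21
  #..## -> #   bit 19 = 1  t=1,i=13
  #..#. -> .   bit 18 = 0  t=0,i=9
  #...# -> #   bit 17 = 1  t=3,i=17
  #.... -> #   bit 16 = 1  t=0,i=0
  .#### -> .   bit 15 = 0  t=0,i=13
  .###. -> .   bit 14 = 0  t=0,i=6
  .##.# -> .   bit 13 = 0  t=1,i=8
  .##.. -> .   bit 12 = 0  t=1,i=11
  .#.## -> #   bit 11 = 1  t=0,i=11
  .#.#. -> .   bit 10 = 0  t=1,i=20
  .#..# -> .   bit 9 = 0  t=2,i=0
  .#... -> .   bit 8 = 0  t=0,i=22
  ..### -> #   bit 7 = 1  t=0,i=5
  ..##. -> .   bit 6 = 0  t=2,i=2
  ..#.# -> #   bit 5 = 1  t=0,i=10
  ..#.. -> .   bit 4 = 0  t=2,i=6
  ...## -> .   bit 3 = 0  t=0,i=4
  ...#. -> .   bit 2 = 0  t=3,i=0
  ....# -> #   bit 1 = 1  t=0,i=3
  ..... -> #   bit 0 = 1  t=0,i=1
  bits 01111011000110110000100010100011 = 2065369251

2065369251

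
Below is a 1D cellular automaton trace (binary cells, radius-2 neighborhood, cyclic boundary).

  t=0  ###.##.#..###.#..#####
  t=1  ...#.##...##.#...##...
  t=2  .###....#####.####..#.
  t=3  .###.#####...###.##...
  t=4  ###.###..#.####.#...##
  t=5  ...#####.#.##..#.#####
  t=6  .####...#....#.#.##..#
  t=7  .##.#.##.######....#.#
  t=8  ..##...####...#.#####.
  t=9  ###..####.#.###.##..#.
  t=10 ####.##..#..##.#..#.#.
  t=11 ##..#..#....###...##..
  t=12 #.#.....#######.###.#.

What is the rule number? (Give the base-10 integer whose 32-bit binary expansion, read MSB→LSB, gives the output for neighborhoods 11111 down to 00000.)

  [31] ##### => .  t=0,i=0
  [30] ####. => .  t=0,i=1
  [29] ###.# => .  t=0,i=2
  [28] ###.. => #  t=2,i=3
  [27] ##.## => #  t=0,i=3
  [26] ##.#. => #  t=0,i=6
  [25] ##..# => #  t=2,i=18
  [24] ##... => .  t=1,i=7
  [23] #.### => #  t=2,i=14
  [22] #.##. => .  t=0,i=4
  [21] #.#.# => .  t=5,i=9
  [20] #.#.. => .  t=0,i=7
  [19] #..## => .  t=0,i=9
  [18] #..#. => .  t=2,i=19
  [17] #...# => #  t=1,i=8
  [16] #.... => #  t=1,i=20
  [15] .#### => #  t=0,i=18
  [14] .###. => #  t=0,i=11
  [13] .##.# => #  t=0,i=5
  [12] .##.. => .  t=1,i=6
  [11] .#.## => .  t=1,i=4
  [10] .#.#. => #  t=6,i=14
  [9] .#..# => .  t=0,i=8
  [8] .#... => #  t=1,i=14
  [7] ..### => #  t=0,i=10
  [6] ..##. => #  t=1,i=10
  [5] ..#.# => #  t=1,i=3
  [4] ..#.. => .  t=2,i=20
  [3] ...## => #  t=1,i=9
  [2] ...#. => #  t=1,i=2
  [1] ....# => #  t=1,i=1
  [0] ..... => .  t=1,i=0
  bits 00011110100000111110010111101110 = 511960558

511960558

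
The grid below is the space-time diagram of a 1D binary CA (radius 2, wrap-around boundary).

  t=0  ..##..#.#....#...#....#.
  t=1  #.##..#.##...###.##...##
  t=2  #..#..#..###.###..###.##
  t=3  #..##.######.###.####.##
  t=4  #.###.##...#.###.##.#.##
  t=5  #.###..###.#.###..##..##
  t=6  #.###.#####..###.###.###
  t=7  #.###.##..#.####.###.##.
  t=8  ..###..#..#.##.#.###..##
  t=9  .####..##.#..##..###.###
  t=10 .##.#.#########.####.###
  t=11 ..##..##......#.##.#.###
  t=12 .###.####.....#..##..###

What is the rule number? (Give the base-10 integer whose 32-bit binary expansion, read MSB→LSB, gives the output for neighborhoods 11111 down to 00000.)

899347440

  nb #####: next=.  (t=3,i=8, bit31=0)
  nb ####.: next=.  (t=3,i=10, bit30=0)
  nb ###.#: next=#  (t=1,i=0, bit29=1)
  nb ###..: next=#  (t=2,i=0, bit28=1)
  nb ##.##: next=.  (t=1,i=1, bit27=0)
  nb ##.#.: next=#  (t=4,i=19, bit26=1)
  nb ##..#: next=.  (t=0,i=4, bit25=0)
  nb ##...: next=#  (t=1,i=10, bit24=1)
  nb #.###: next=#  (t=2,i=13, bit23=1)
  nb #.##.: next=.  (t=1,i=2, bit22=0)
  nb #.#.#: next=.  (t=4,i=20, bit21=0)
  nb #.#..: next=#  (t=0,i=8, bit20=1)
  nb #..##: next=#  (t=2,i=8, bit19=1)
  nb #..#.: next=.  (t=0,i=5, bit18=0)
  nb #...#: next=#  (t=0,i=0, bit17=1)
  nb #....: next=.  (t=0,i=10, bit16=0)
  nb .####: next=#  (t=3,i=7, bit15=1)
  nb .###.: next=#  (t=1,i=14, bit14=1)
  nb .##.#: next=#  (t=3,i=4, bit13=1)
  nb .##..: next=#  (t=0,i=3, bit12=1)
  nb .#.##: next=.  (t=1,i=7, bit11=0)
  nb .#.#.: next=.  (t=0,i=7, bit10=0)
  nb .#..#: next=#  (t=2,i=4, bit9=1)
  nb .#...: next=#  (t=0,i=9, bit8=1)
  nb ..###: next=#  (t=1,i=13, bit7=1)
  nb ..##.: next=#  (t=0,i=2, bit6=1)
  nb ..#.#: next=#  (t=0,i=6, bit5=1)
  nb ..#..: next=#  (t=0,i=13, bit4=1)
  nb ...##: next=.  (t=0,i=1, bit3=0)
  nb ...#.: next=.  (t=0,i=12, bit2=0)
  nb ....#: next=.  (t=0,i=11, bit1=0)
  nb .....: next=.  (t=11,i=10, bit0=0)
  bits 00110101100110101111001111110000 = 899347440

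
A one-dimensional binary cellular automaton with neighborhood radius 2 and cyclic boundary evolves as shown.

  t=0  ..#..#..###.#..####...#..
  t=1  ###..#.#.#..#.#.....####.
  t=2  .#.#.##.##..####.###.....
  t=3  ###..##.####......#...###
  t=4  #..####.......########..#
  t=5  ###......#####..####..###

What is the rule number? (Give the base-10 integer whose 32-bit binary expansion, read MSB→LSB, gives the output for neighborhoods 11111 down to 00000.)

2186966399

  [31] ##### => #  t=3,i=0
  [30] ####. => .  t=0,i=17
  [29] ###.# => .  t=0,i=10
  [28] ###.. => .  t=0,i=18
  [27] ##.## => .  t=1,i=24
  [26] ##.#. => .  t=0,i=11
  [25] ##..# => #  t=1,i=3
  [24] ##... => .  t=0,i=19
  [23] #.### => .  t=1,i=0
  [22] #.##. => #  t=2,i=5
  [21] #.#.# => .  t=1,i=7
  [20] #.#.. => #  t=0,i=12
  [19] #..## => #  t=0,i=7
  [18] #..#. => .  t=0,i=4
  [17] #...# => #  t=0,i=20
  [16] #.... => .  t=0,i=24
  [15] .#### => .  t=0,i=16
  [14] .###. => #  t=0,i=9
  [13] .##.# => #  t=2,i=6
  [12] .##.. => #  t=2,i=9
  [11] .#.## => .  t=2,i=4
  [10] .#.#. => #  t=1,i=6
  [9] .#..# => .  t=0,i=3
  [8] .#... => #  t=0,i=23
  [7] ..### => .  t=0,i=8
  [6] ..##. => #  t=3,i=5
  [5] ..#.# => #  t=1,i=5
  [4] ..#.. => #  t=0,i=2
  [3] ...## => #  t=1,i=19
  [2] ...#. => #  t=0,i=1
  [1] ....# => #  t=0,i=0
  [0] ..... => #  t=1,i=17
  bits 10000010010110100111010101111111 = 2186966399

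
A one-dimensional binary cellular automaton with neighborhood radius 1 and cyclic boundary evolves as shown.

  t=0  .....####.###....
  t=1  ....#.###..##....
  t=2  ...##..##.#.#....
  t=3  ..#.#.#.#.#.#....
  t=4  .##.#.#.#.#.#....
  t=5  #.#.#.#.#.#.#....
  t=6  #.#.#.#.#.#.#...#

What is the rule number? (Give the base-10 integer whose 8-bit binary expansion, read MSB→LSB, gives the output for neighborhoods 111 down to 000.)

  nb ###: next=#  (t=0,i=6, bit7=1)
  nb ##.: next=#  (t=0,i=8, bit6=1)
  nb #.#: next=.  (t=0,i=9, bit5=0)
  nb #..: next=.  (t=0,i=13, bit4=0)
  nb .##: next=.  (t=0,i=5, bit3=0)
  nb .#.: next=#  (t=1,i=4, bit2=1)
  nb ..#: next=#  (t=0,i=4, bit1=1)
  nb ...: next=.  (t=0,i=0, bit0=0)
  bits 11000110 = 198

198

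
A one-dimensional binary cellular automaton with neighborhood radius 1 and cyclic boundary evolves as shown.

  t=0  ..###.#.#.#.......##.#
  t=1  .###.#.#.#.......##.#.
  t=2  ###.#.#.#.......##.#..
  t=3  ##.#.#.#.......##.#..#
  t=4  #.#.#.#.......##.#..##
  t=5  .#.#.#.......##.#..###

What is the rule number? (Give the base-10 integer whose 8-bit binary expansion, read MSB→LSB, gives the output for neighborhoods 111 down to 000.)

  ### -> #   bit 7 = 1  t=0,i=3
  ##. -> .   bit 6 = 0  t=0,i=4
  #.# -> #   bit 5 = 1  t=0,i=5
  #.. -> .   bit 4 = 0  t=0,i=0
  .## -> #   bit 3 = 1  t=0,i=2
  .#. -> .   bit 2 = 0  t=0,i=6
  ..# -> #   bit 1 = 1  t=0,i=1
  ... -> .   bit 0 = 0  t=0,i=12
  bits 10101010 = 170

170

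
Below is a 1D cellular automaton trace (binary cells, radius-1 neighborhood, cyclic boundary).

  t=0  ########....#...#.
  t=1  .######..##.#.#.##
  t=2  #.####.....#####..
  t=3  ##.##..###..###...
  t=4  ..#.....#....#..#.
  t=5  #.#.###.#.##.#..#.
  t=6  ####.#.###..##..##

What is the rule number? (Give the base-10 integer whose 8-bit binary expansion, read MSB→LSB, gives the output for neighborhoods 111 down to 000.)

165

  [7] ### => #  t=0,i=1
  [6] ##. => .  t=0,i=7
  [5] #.# => #  t=0,i=17
  [4] #.. => .  t=0,i=8
  [3] .## => .  t=0,i=0
  [2] .#. => #  t=0,i=12
  [1] ..# => .  t=0,i=11
  [0] ... => #  t=0,i=9
  bits 10100101 = 165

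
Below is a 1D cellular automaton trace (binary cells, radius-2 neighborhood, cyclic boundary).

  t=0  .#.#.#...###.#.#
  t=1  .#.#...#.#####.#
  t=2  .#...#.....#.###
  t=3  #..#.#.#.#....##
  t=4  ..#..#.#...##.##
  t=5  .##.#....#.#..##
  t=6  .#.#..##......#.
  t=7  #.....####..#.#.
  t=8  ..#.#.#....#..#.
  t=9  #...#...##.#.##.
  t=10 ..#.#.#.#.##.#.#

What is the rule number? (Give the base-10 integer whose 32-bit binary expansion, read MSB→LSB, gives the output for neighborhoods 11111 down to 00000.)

2775011538

  #####|#  b31=1 t=1,i=11
  ####.|.  b30=0 t=1,i=12
  ###.#|#  b29=1 t=0,i=11
  ###..|.  b28=0 t=3,i=0
  ##.##|.  b27=0 t=4,i=13
  ##.#.|#  b26=1 t=0,i=12
  ##..#|.  b25=0 t=3,i=1
  ##...|#  b24=1 t=6,i=8
  #.###|.  b23=0 t=1,i=9
  #.##.|#  b22=1 t=4,i=14
  #.#.#|#  b21=1 t=0,i=1
  #.#..|.  b20=0 t=0,i=5
  #..##|.  b19=0 t=5,i=13
  #..#.|#  b18=1 t=3,i=2
  #...#|#  b17=1 t=0,i=7
  #....|#  b16=1 t=2,i=7
  .####|.  b15=0 t=1,i=10
  .###.|#  b14=1 t=0,i=10
  .##.#|.  b13=0 t=4,i=12
  .##..|#  b12=1 t=4,i=15
  .#.##|.  b11=0 t=1,i=8
  .#.#.|.  b10=0 t=0,i=0
  .#..#|.  b9=0 t=4,i=3
  .#...|.  b8=0 t=0,i=6
  ..###|#  b7=1 t=0,i=9
  ..##.|#  b6=1 t=4,i=11
  ..#.#|.  b5=0 t=1,i=7
  ..#..|#  b4=1 t=2,i=5
  ...##|.  b3=0 t=0,i=8
  ...#.|.  b2=0 t=1,i=6
  ....#|#  b1=1 t=2,i=9
  .....|.  b0=0 t=2,i=8
  bits 10100101011001110101000011010010 = 2775011538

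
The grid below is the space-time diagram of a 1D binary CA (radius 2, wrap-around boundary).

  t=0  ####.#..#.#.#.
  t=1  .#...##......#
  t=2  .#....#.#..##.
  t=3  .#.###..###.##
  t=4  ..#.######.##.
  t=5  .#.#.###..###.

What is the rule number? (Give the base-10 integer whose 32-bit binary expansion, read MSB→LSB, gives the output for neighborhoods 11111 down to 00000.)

  nb #####: next=#  (t=4,i=6, bit31=1)
  nb ####.: next=.  (t=0,i=2, bit30=0)
  nb ###.#: next=.  (t=0,i=3, bit29=0)
  nb ###..: next=#  (t=3,i=5, bit28=1)
  nb ##.##: next=#  (t=3,i=11, bit27=1)
  nb ##.#.: next=.  (t=0,i=4, bit26=0)
  nb ##..#: next=#  (t=2,i=13, bit25=1)
  nb ##...: next=.  (t=1,i=7, bit24=0)
  nb #.###: next=.  (t=0,i=0, bit23=0)
  nb #.##.: next=#  (t=3,i=12, bit22=1)
  nb #.#.#: next=.  (t=0,i=10, bit21=0)
  nb #.#..: next=#  (t=0,i=5, bit20=1)
  nb #..##: next=#  (t=2,i=10, bit19=1)
  nb #..#.: next=.  (t=0,i=7, bit18=0)
  nb #...#: next=.  (t=1,i=3, bit17=0)
  nb #....: next=#  (t=1,i=8, bit16=1)
  nb .####: next=#  (t=0,i=1, bit15=1)
  nb .###.: next=#  (t=3,i=4, bit14=1)
  nb .##.#: next=.  (t=3,i=13, bit13=0)
  nb .##..: next=#  (t=1,i=6, bit12=1)
  nb .#.##: next=#  (t=0,i=13, bit11=1)
  nb .#.#.: next=.  (t=0,i=9, bit10=0)
  nb .#..#: next=#  (t=0,i=6, bit9=1)
  nb .#...: next=.  (t=1,i=2, bit8=0)
  nb ..###: next=#  (t=3,i=8, bit7=1)
  nb ..##.: next=.  (t=1,i=5, bit6=0)
  nb ..#.#: next=.  (t=0,i=8, bit5=0)
  nb ..#..: next=#  (t=2,i=1, bit4=1)
  nb ...##: next=.  (t=1,i=4, bit3=0)
  nb ...#.: next=#  (t=1,i=12, bit2=1)
  nb ....#: next=#  (t=1,i=11, bit1=1)
  nb .....: next=.  (t=1,i=9, bit0=0)
  bits 10011010010110011101101010010110 = 2589579926

2589579926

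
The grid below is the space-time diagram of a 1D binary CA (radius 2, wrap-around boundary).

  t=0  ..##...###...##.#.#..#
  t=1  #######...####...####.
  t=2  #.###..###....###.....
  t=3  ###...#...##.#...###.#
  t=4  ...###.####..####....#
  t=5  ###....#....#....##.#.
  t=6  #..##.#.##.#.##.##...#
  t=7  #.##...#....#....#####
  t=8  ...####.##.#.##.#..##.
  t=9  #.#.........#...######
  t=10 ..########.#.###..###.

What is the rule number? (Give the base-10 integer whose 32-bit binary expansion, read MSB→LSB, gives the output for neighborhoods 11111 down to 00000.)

  ##### -> #   bit 31 = 1  t=1,i=2
  ####. -> .   bit 30 = 0  t=1,i=5
  ###.# -> .   bit 29 = 0  t=1,i=20
  ###.. -> .   bit 28 = 0  t=0,i=9
  ##.## -> .   bit 27 = 0  t=1,i=21
  ##.#. -> .   bit 26 = 0  t=0,i=15
  ##..# -> .   bit 25 = 0  t=2,i=5
  ##... -> #   bit 24 = 1  t=0,i=4
  #.### -> #   bit 23 = 1  t=1,i=0
  #.##. -> .   bit 22 = 0  t=6,i=8
  #.#.# -> .   bit 21 = 0  t=0,i=16
  #.#.. -> #   bit 20 = 1  t=0,i=18
  #..## -> #   bit 19 = 1  t=0,i=1
  #..#. -> #   bit 18 = 1  t=0,i=20
  #...# -> #   bit 17 = 1  t=0,i=5
  #.... -> #   bit 16 = 1  t=2,i=11
  .#### -> .   bit 15 = 0  t=1,i=1
  .###. -> .   bit 14 = 0  t=0,i=8
  .##.# -> .   bit 13 = 0  t=0,i=14
  .##.. -> #   bit 12 = 1  t=0,i=3
  .#.## -> #   bit 11 = 1  t=2,i=1
  .#.#. -> #   bit 10 = 1  t=0,i=17
  .#..# -> #   bit 9 = 1  t=0,i=0
  .#... -> #   bit 8 = 1  t=3,i=7
  ..### -> .   bit 7 = 0  t=0,i=7
  ..##. -> #   bit 6 = 1  t=0,i=2
  ..#.# -> #   bit 5 = 1  t=2,i=0
  ..#.. -> .   bit 4 = 0  t=0,i=21
  ...## -> #   bit 3 = 1  t=0,i=6
  ...#. -> #   bit 2 = 1  t=2,i=21
  ....# -> .   bit 1 = 0  t=2,i=12
  ..... -> #   bit 0 = 1  t=2,i=19
  bits 10000001100111110001111101101101 = 2174689133

2174689133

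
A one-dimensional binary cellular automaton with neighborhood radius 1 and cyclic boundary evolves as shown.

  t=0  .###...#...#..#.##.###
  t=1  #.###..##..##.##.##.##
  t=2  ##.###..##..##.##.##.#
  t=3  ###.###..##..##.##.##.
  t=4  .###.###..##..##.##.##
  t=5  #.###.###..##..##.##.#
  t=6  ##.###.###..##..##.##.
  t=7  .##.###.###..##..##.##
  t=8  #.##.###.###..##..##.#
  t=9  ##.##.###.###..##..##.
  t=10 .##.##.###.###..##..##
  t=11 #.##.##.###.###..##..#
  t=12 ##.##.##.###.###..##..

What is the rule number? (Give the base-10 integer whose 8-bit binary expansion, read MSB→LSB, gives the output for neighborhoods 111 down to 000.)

  [7] ### => #  t=0,i=2
  [6] ##. => #  t=0,i=3
  [5] #.# => #  t=0,i=0
  [4] #.. => #  t=0,i=4
  [3] .## => .  t=0,i=1
  [2] .#. => #  t=0,i=7
  [1] ..# => .  t=0,i=6
  [0] ... => .  t=0,i=5
  bits 11110100 = 244

244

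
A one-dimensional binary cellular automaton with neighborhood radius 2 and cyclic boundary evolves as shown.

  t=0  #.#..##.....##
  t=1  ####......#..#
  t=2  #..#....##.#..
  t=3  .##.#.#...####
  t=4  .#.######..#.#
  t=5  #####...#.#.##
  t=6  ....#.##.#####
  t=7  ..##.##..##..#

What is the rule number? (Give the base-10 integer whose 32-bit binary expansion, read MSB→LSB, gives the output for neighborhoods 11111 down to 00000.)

  #####|.  b31=0 t=1,i=1
  ####.|.  b30=0 t=1,i=2
  ###.#|#  b29=1 t=0,i=0
  ###..|#  b28=1 t=1,i=3
  ##.##|.  b27=0 t=3,i=0
  ##.#.|#  b26=1 t=0,i=1
  ##..#|.  b25=0 t=4,i=9
  ##...|.  b24=0 t=0,i=7
  #.###|#  b23=1 t=4,i=3
  #.##.|#  b22=1 t=3,i=1
  #.#.#|#  b21=1 t=3,i=4
  #.#..|#  b20=1 t=0,i=2
  #..##|.  b19=0 t=0,i=4
  #..#.|#  b18=1 t=2,i=2
  #...#|#  b17=1 t=3,i=8
  #....|.  b16=0 t=0,i=8
  .####|#  b15=1 t=1,i=0
  .###.|#  b14=1 t=0,i=13
  .##.#|.  b13=0 t=2,i=9
  .##..|.  b12=0 t=0,i=6
  .#.##|#  b11=1 t=4,i=2
  .#.#.|#  b10=1 t=3,i=5
  .#..#|#  b9=1 t=0,i=3
  .#...|#  b8=1 t=2,i=4
  ..###|.  b7=0 t=0,i=12
  ..##.|.  b6=0 t=0,i=5
  ..#.#|.  b5=0 t=4,i=11
  ..#..|.  b4=0 t=1,i=10
  ...##|.  b3=0 t=0,i=11
  ...#.|#  b2=1 t=1,i=9
  ....#|#  b1=1 t=0,i=10
  .....|.  b0=0 t=0,i=9
  bits 00110100111101101100111100000110 = 888590086

888590086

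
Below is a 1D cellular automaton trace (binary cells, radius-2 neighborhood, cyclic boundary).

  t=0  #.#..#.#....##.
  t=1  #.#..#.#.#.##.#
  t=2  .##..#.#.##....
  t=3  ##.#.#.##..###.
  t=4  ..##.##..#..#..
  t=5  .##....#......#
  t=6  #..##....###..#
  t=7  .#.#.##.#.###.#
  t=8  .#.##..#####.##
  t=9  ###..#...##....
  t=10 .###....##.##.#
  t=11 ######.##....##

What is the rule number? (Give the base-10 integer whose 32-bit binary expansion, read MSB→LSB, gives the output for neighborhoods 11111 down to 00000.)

3618719849

  ##### -> #   bit 31 = 1  t=8,i=9
  ####. -> #   bit 30 = 1  t=8,i=10
  ###.# -> .   bit 29 = 0  t=3,i=13
  ###.. -> #   bit 28 = 1  t=6,i=11
  ##.## -> .   bit 27 = 0  t=1,i=13
  ##.#. -> #   bit 26 = 1  t=0,i=14
  ##..# -> #   bit 25 = 1  t=2,i=3
  ##... -> #   bit 24 = 1  t=2,i=11
  #.### -> #   bit 23 = 1  t=7,i=10
  #.##. -> .   bit 22 = 0  t=1,i=11
  #.#.# -> #   bit 21 = 1  t=0,i=0
  #.#.. -> #   bit 20 = 1  t=0,i=2
  #..## -> .   bit 19 = 0  t=3,i=10
  #..#. -> .   bit 18 = 0  t=0,i=4
  #...# -> .   bit 17 = 0  t=9,i=7
  #.... -> #   bit 16 = 1  t=0,i=9
  .#### -> .   bit 15 = 0  t=8,i=8
  .###. -> #   bit 14 = 1  t=3,i=12
  .##.# -> .   bit 13 = 0  t=0,i=13
  .##.. -> .   bit 12 = 0  t=2,i=2
  .#.## -> #   bit 11 = 1  t=1,i=10
  .#.#. -> .   bit 10 = 0  t=0,i=1
  .#..# -> .   bit 9 = 0  t=0,i=3
  .#... -> .   bit 8 = 0  t=0,i=8
  ..### -> .   bit 7 = 0  t=3,i=11
  ..##. -> #   bit 6 = 1  t=0,i=12
  ..#.# -> #   bit 5 = 1  t=0,i=5
  ..#.. -> .   bit 4 = 0  t=4,i=9
  ...## -> #   bit 3 = 1  t=0,i=11
  ...#. -> .   bit 2 = 0  t=5,i=6
  ....# -> .   bit 1 = 0  t=0,i=10
  ..... -> #   bit 0 = 1  t=2,i=13
  bits 11010111101100010100100001101001 = 3618719849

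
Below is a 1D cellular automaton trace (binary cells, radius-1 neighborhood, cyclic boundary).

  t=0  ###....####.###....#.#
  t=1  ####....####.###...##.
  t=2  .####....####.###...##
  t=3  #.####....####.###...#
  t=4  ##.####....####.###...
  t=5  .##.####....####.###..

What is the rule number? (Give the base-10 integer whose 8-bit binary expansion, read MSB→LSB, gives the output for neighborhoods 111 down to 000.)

244

  ### -> #   bit 7 = 1  t=0,i=0
  ##. -> #   bit 6 = 1  t=0,i=2
  #.# -> #   bit 5 = 1  t=0,i=11
  #.. -> #   bit 4 = 1  t=0,i=3
  .## -> .   bit 3 = 0  t=0,i=7
  .#. -> #   bit 2 = 1  t=0,i=19
  ..# -> .   bit 1 = 0  t=0,i=6
  ... -> .   bit 0 = 0  t=0,i=4
  bits 11110100 = 244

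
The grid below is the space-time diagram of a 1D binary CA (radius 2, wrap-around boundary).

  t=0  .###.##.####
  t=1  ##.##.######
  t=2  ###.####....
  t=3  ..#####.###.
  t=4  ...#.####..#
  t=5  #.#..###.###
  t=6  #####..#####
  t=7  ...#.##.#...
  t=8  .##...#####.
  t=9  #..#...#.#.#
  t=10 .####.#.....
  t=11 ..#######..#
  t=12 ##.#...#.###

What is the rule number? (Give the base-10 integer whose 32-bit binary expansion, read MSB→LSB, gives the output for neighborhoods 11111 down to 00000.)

  #####|.  b31=0 t=1,i=8
  ####.|#  b30=1 t=0,i=10
  ###.#|#  b29=1 t=0,i=3
  ###..|.  b28=0 t=2,i=7
  ##.##|#  b27=1 t=0,i=0
  ##.#.|#  b26=1 t=5,i=1
  ##..#|#  b25=1 t=4,i=9
  ##...|#  b24=1 t=2,i=8
  #.###|#  b23=1 t=0,i=1
  #.##.|.  b22=0 t=0,i=5
  #.#.#|.  b21=0 t=9,i=9
  #.#..|#  b20=1 t=5,i=2
  #..##|#  b19=1 t=5,i=4
  #..#.|#  b18=1 t=4,i=10
  #...#|.  b17=0 t=3,i=0
  #....|#  b16=1 t=2,i=9
  .####|#  b15=1 t=0,i=9
  .###.|.  b14=0 t=0,i=2
  .##.#|#  b13=1 t=0,i=6
  .##..|.  b12=0 t=8,i=2
  .#.##|.  b11=0 t=4,i=4
  .#.#.|.  b10=0 t=9,i=8
  .#..#|#  b9=1 t=5,i=3
  .#...|#  b8=1 t=4,i=0
  ..###|.  b7=0 t=2,i=0
  ..##.|.  b6=0 t=8,i=1
  ..#.#|.  b5=0 t=4,i=3
  ..#..|#  b4=1 t=4,i=11
  ...##|.  b3=0 t=2,i=11
  ...#.|#  b2=1 t=4,i=2
  ....#|#  b1=1 t=2,i=10
  .....|.  b0=0 t=7,i=0
  bits 01101111100111011010001100010110 = 1872601878

1872601878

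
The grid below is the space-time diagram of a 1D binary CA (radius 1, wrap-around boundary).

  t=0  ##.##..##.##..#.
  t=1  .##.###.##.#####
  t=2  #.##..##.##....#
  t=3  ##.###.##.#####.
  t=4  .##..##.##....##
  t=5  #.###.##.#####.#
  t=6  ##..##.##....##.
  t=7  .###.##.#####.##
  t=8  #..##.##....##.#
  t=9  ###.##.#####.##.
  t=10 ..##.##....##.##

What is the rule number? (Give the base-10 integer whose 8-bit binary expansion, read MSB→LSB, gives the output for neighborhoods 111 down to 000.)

119

  [7] ### => .  t=1,i=5
  [6] ##. => #  t=0,i=1
  [5] #.# => #  t=0,i=2
  [4] #.. => #  t=0,i=5
  [3] .## => .  t=0,i=0
  [2] .#. => #  t=0,i=14
  [1] ..# => #  t=0,i=6
  [0] ... => #  t=2,i=12
  bits 01110111 = 119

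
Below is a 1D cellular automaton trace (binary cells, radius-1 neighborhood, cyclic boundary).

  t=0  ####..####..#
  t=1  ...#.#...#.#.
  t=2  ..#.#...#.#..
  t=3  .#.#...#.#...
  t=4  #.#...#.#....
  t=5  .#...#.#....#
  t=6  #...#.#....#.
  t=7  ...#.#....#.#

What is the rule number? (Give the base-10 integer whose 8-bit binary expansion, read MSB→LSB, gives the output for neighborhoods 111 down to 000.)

  [7] ### => .  t=0,i=0
  [6] ##. => #  t=0,i=3
  [5] #.# => #  t=1,i=4
  [4] #.. => .  t=0,i=4
  [3] .## => .  t=0,i=6
  [2] .#. => .  t=1,i=3
  [1] ..# => #  t=0,i=5
  [0] ... => .  t=1,i=0
  bits 01100010 = 98

98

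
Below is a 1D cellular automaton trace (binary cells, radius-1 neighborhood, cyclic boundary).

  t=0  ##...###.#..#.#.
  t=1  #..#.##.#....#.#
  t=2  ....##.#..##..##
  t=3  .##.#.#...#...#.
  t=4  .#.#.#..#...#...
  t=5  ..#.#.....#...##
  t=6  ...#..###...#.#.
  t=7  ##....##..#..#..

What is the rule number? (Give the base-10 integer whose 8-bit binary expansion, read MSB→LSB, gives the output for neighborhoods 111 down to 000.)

  ### -> #   bit 7 = 1  t=0,i=6
  ##. -> .   bit 6 = 0  t=0,i=1
  #.# -> #   bit 5 = 1  t=0,i=8
  #.. -> .   bit 4 = 0  t=0,i=2
  .## -> #   bit 3 = 1  t=0,i=0
  .#. -> .   bit 2 = 0  t=0,i=9
  ..# -> .   bit 1 = 0  t=0,i=4
  ... -> #   bit 0 = 1  t=0,i=3
  bits 10101001 = 169

169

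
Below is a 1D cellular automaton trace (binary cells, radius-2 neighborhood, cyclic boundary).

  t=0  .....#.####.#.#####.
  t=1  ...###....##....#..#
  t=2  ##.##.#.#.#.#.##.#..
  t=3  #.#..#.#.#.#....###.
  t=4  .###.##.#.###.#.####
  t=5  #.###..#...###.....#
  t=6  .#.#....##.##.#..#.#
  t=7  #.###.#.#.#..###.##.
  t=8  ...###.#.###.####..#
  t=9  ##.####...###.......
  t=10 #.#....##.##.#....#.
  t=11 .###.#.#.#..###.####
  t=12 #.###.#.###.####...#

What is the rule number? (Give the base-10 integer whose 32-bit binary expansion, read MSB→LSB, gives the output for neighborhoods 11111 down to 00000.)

2903656422

  [31] ##### => #  t=0,i=16
  [30] ####. => .  t=0,i=9
  [29] ###.# => #  t=0,i=10
  [28] ###.. => .  t=0,i=18
  [27] ##.## => #  t=2,i=2
  [26] ##.#. => #  t=0,i=11
  [25] ##..# => .  t=5,i=5
  [24] ##... => #  t=0,i=19
  [23] #.### => .  t=0,i=7
  [22] #.##. => .  t=2,i=3
  [21] #.#.# => .  t=0,i=12
  [20] #.#.. => #  t=2,i=17
  [19] #..## => .  t=2,i=19
  [18] #..#. => .  t=1,i=18
  [17] #...# => #  t=1,i=1
  [16] #.... => .  t=0,i=0
  [15] .#### => .  t=0,i=8
  [14] .###. => #  t=1,i=4
  [13] .##.# => .  t=2,i=1
  [12] .##.. => .  t=1,i=11
  [11] .#.## => .  t=0,i=6
  [10] .#.#. => #  t=2,i=7
  [9] .#..# => #  t=1,i=17
  [8] .#... => #  t=1,i=0
  [7] ..### => #  t=1,i=3
  [6] ..##. => #  t=1,i=10
  [5] ..#.# => #  t=0,i=5
  [4] ..#.. => .  t=1,i=16
  [3] ...## => .  t=1,i=2
  [2] ...#. => #  t=0,i=4
  [1] ....# => #  t=0,i=3
  [0] ..... => .  t=0,i=1
  bits 10101101000100100100011111100110 = 2903656422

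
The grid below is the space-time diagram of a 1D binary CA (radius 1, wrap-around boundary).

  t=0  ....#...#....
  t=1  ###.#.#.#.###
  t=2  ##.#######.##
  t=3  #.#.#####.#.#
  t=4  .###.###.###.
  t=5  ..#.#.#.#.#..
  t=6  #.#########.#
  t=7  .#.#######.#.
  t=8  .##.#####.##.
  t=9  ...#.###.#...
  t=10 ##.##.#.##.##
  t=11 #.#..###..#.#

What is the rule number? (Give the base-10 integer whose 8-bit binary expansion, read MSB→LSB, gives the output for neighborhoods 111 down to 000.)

165

  ### -> #   bit 7 = 1  t=1,i=0
  ##. -> .   bit 6 = 0  t=1,i=2
  #.# -> #   bit 5 = 1  t=1,i=3
  #.. -> .   bit 4 = 0  t=0,i=5
  .## -> .   bit 3 = 0  t=1,i=10
  .#. -> #   bit 2 = 1  t=0,i=4
  ..# -> .   bit 1 = 0  t=0,i=3
  ... -> #   bit 0 = 1  t=0,i=0
  bits 10100101 = 165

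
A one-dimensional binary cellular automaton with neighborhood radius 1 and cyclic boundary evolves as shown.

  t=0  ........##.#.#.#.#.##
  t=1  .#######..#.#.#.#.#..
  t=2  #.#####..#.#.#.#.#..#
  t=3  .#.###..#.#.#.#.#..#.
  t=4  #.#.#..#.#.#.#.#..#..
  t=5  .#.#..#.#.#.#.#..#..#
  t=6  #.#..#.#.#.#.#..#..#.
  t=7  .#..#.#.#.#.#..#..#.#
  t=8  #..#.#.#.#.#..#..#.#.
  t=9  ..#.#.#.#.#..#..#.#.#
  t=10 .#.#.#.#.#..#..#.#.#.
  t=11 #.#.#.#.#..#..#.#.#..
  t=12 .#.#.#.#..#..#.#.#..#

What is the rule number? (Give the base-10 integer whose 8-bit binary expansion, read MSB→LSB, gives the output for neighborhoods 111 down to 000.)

  ###|#  b7=1 t=1,i=2
  ##.|.  b6=0 t=0,i=9
  #.#|#  b5=1 t=0,i=10
  #..|.  b4=0 t=0,i=0
  .##|.  b3=0 t=0,i=8
  .#.|.  b2=0 t=0,i=11
  ..#|#  b1=1 t=0,i=7
  ...|#  b0=1 t=0,i=1
  bits 10100011 = 163

163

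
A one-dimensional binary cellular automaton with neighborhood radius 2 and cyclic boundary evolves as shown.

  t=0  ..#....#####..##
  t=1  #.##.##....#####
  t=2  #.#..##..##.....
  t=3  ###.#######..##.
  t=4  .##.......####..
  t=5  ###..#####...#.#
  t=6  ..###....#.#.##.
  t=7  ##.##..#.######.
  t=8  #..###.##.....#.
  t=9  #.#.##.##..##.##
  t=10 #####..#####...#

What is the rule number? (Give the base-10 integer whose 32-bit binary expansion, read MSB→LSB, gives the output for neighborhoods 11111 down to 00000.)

  #####|.  b31=0 t=0,i=9
  ####.|.  b30=0 t=0,i=10
  ###.#|#  b29=1 t=1,i=0
  ###..|#  b28=1 t=0,i=11
  ##.##|.  b27=0 t=1,i=1
  ##.#.|#  b26=1 t=9,i=1
  ##..#|#  b25=1 t=0,i=0
  ##...|.  b24=0 t=1,i=7
  #.###|.  b23=0 t=3,i=0
  #.##.|#  b22=1 t=1,i=2
  #.#.#|#  b21=1 t=6,i=11
  #.#..|#  b20=1 t=2,i=2
  #..##|#  b19=1 t=0,i=13
  #..#.|.  b18=0 t=0,i=1
  #...#|#  b17=1 t=4,i=15
  #....|.  b16=0 t=0,i=4
  .####|.  b15=0 t=0,i=8
  .###.|#  b14=1 t=3,i=1
  .##.#|.  b13=0 t=1,i=3
  .##..|#  b12=1 t=0,i=15
  .#.##|#  b11=1 t=5,i=14
  .#.#.|#  b10=1 t=2,i=1
  .#..#|.  b9=0 t=2,i=3
  .#...|#  b8=1 t=0,i=3
  ..###|.  b7=0 t=0,i=7
  ..##.|#  b6=1 t=0,i=14
  ..#.#|#  b5=1 t=2,i=0
  ..#..|#  b4=1 t=0,i=2
  ...##|#  b3=1 t=0,i=6
  ...#.|.  b2=0 t=2,i=15
  ....#|#  b1=1 t=0,i=5
  .....|#  b0=1 t=2,i=13
  bits 00110110011110100101110101111011 = 913988987

913988987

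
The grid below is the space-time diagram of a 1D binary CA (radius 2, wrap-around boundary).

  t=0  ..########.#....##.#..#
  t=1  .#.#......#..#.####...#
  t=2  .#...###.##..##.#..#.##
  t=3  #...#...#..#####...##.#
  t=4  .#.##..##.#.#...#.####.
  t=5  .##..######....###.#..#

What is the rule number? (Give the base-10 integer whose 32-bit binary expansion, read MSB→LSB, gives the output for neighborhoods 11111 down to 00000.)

254388349

  [31] ##### => .  t=0,i=4
  [30] ####. => .  t=0,i=8
  [29] ###.# => .  t=0,i=9
  [28] ###.. => .  t=1,i=18
  [27] ##.## => #  t=2,i=8
  [26] ##.#. => #  t=0,i=10
  [25] ##..# => #  t=2,i=11
  [24] ##... => #  t=1,i=19
  [23] #.### => .  t=1,i=15
  [22] #.##. => .  t=2,i=9
  [21] #.#.# => #  t=1,i=1
  [20] #.#.. => .  t=0,i=11
  [19] #..## => #  t=0,i=1
  [18] #..#. => .  t=0,i=21
  [17] #...# => .  t=1,i=20
  [16] #.... => #  t=0,i=13
  [15] .#### => #  t=0,i=3
  [14] .###. => .  t=2,i=6
  [13] .##.# => #  t=0,i=17
  [12] .##.. => .  t=2,i=10
  [11] .#.## => #  t=1,i=14
  [10] .#.#. => .  t=1,i=0
  [9] .#..# => .  t=0,i=0
  [8] .#... => .  t=0,i=12
  [7] ..### => .  t=0,i=2
  [6] ..##. => #  t=0,i=16
  [5] ..#.# => #  t=1,i=13
  [4] ..#.. => #  t=0,i=22
  [3] ...## => #  t=0,i=15
  [2] ...#. => #  t=1,i=9
  [1] ....# => .  t=0,i=14
  [0] ..... => #  t=1,i=6
  bits 00001111001010011010100001111101 = 254388349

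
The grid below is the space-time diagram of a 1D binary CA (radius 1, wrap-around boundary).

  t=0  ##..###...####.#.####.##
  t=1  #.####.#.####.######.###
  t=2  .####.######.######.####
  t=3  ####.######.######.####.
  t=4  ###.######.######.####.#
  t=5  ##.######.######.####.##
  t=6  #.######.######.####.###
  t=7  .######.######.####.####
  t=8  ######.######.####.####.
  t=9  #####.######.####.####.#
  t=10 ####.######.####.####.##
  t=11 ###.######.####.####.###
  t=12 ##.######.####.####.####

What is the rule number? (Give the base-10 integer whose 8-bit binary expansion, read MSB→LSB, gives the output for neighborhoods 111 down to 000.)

190

  ###|#  b7=1 t=0,i=0
  ##.|.  b6=0 t=0,i=1
  #.#|#  b5=1 t=0,i=14
  #..|#  b4=1 t=0,i=2
  .##|#  b3=1 t=0,i=4
  .#.|#  b2=1 t=0,i=15
  ..#|#  b1=1 t=0,i=3
  ...|.  b0=0 t=0,i=8
  bits 10111110 = 190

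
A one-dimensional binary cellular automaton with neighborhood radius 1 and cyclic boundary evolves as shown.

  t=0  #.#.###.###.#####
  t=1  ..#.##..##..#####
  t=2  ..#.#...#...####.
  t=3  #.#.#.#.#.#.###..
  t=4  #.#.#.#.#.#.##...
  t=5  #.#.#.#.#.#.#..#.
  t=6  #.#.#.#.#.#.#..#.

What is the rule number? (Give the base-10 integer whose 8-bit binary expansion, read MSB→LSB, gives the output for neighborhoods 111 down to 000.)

141

  ###|#  b7=1 t=0,i=5
  ##.|.  b6=0 t=0,i=0
  #.#|.  b5=0 t=0,i=1
  #..|.  b4=0 t=1,i=0
  .##|#  b3=1 t=0,i=4
  .#.|#  b2=1 t=0,i=2
  ..#|.  b1=0 t=1,i=1
  ...|#  b0=1 t=2,i=0
  bits 10001101 = 141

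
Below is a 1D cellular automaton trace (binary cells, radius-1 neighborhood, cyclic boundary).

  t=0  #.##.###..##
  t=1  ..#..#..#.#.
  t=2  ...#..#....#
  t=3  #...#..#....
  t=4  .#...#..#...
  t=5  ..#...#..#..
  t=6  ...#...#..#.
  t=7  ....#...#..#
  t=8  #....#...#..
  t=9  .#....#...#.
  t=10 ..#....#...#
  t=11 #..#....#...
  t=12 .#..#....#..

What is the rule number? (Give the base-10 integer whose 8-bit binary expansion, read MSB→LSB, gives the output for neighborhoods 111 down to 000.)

24

  ### -> .   bit 7 = 0  t=0,i=6
  ##. -> .   bit 6 = 0  t=0,i=0
  #.# -> .   bit 5 = 0  t=0,i=1
  #.. -> #   bit 4 = 1  t=0,i=8
  .## -> #   bit 3 = 1  t=0,i=2
  .#. -> .   bit 2 = 0  t=1,i=2
  ..# -> .   bit 1 = 0  t=0,i=9
  ... -> .   bit 0 = 0  t=1,i=0
  bits 00011000 = 24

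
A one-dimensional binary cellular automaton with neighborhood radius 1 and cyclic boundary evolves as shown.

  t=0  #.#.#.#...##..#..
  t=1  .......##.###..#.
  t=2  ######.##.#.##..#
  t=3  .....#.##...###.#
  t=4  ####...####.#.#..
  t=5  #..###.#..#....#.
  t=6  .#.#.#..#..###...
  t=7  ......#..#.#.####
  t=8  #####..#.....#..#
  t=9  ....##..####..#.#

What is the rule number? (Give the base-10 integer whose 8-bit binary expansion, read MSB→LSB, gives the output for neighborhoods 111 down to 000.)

  nb ###: next=.  (t=1,i=11, bit7=0)
  nb ##.: next=#  (t=0,i=11, bit6=1)
  nb #.#: next=.  (t=0,i=1, bit5=0)
  nb #..: next=#  (t=0,i=7, bit4=1)
  nb .##: next=#  (t=0,i=10, bit3=1)
  nb .#.: next=.  (t=0,i=0, bit2=0)
  nb ..#: next=.  (t=0,i=9, bit1=0)
  nb ...: next=#  (t=0,i=8, bit0=1)
  bits 01011001 = 89

89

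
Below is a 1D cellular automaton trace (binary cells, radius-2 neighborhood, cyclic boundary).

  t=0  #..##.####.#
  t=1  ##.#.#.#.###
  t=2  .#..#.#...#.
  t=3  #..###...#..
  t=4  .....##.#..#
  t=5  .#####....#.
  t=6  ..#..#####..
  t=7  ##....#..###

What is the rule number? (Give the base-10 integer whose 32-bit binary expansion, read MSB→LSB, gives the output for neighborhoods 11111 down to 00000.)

994415727

  #####|.  b31=0 t=1,i=11
  ####.|.  b30=0 t=0,i=8
  ###.#|#  b29=1 t=0,i=9
  ###..|#  b28=1 t=3,i=5
  ##.##|#  b27=1 t=0,i=5
  ##.#.|.  b26=0 t=1,i=2
  ##..#|#  b25=1 t=0,i=1
  ##...|#  b24=1 t=3,i=6
  #.###|.  b23=0 t=0,i=6
  #.##.|#  b22=1 t=0,i=11
  #.#.#|.  b21=0 t=1,i=3
  #.#..|.  b20=0 t=2,i=6
  #..##|.  b19=0 t=0,i=2
  #..#.|#  b18=1 t=2,i=0
  #...#|.  b17=0 t=2,i=8
  #....|#  b16=1 t=4,i=1
  .####|#  b15=1 t=0,i=7
  .###.|.  b14=0 t=3,i=4
  .##.#|.  b13=0 t=0,i=4
  .##..|#  b12=1 t=0,i=0
  .#.##|.  b11=0 t=1,i=8
  .#.#.|#  b10=1 t=1,i=4
  .#..#|.  b9=0 t=2,i=2
  .#...|.  b8=0 t=2,i=7
  ..###|.  b7=0 t=3,i=3
  ..##.|#  b6=1 t=0,i=3
  ..#.#|#  b5=1 t=2,i=4
  ..#..|.  b4=0 t=2,i=1
  ...##|#  b3=1 t=4,i=4
  ...#.|#  b2=1 t=2,i=9
  ....#|#  b1=1 t=4,i=3
  .....|#  b0=1 t=4,i=2
  bits 00111011010001011001010001101111 = 994415727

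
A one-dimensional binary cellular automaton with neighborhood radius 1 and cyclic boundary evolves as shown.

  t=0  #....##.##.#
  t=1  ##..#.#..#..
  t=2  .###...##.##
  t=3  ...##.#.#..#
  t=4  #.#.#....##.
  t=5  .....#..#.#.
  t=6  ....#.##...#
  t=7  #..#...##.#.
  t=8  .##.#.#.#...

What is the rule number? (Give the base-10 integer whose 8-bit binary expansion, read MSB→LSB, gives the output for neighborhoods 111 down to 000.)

82

  [7] ### => .  t=2,i=2
  [6] ##. => #  t=0,i=0
  [5] #.# => .  t=0,i=7
  [4] #.. => #  t=0,i=1
  [3] .## => .  t=0,i=5
  [2] .#. => .  t=1,i=4
  [1] ..# => #  t=0,i=4
  [0] ... => .  t=0,i=2
  bits 01010010 = 82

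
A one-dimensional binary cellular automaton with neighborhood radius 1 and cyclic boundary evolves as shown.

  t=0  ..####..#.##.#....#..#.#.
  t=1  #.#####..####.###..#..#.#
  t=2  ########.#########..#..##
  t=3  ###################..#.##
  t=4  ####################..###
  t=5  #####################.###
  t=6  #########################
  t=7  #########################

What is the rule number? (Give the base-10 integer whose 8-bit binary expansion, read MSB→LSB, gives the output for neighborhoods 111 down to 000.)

  ### -> #   bit 7 = 1  t=0,i=3
  ##. -> #   bit 6 = 1  t=0,i=5
  #.# -> #   bit 5 = 1  t=0,i=9
  #.. -> #   bit 4 = 1  t=0,i=6
  .## -> #   bit 3 = 1  t=0,i=2
  .#. -> .   bit 2 = 0  t=0,i=8
  ..# -> .   bit 1 = 0  t=0,i=1
  ... -> #   bit 0 = 1  t=0,i=0
  bits 11111001 = 249

249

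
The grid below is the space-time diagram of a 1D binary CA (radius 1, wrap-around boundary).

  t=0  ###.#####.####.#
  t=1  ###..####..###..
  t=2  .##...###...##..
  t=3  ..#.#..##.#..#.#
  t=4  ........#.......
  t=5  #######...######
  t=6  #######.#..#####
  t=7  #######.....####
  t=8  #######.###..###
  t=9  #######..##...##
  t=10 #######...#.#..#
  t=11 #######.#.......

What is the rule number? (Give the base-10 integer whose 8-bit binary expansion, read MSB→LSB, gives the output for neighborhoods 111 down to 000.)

193

  [7] ### => #  t=0,i=0
  [6] ##. => #  t=0,i=2
  [5] #.# => .  t=0,i=3
  [4] #.. => .  t=1,i=3
  [3] .## => .  t=0,i=4
  [2] .#. => .  t=3,i=2
  [1] ..# => .  t=1,i=4
  [0] ... => #  t=2,i=4
  bits 11000001 = 193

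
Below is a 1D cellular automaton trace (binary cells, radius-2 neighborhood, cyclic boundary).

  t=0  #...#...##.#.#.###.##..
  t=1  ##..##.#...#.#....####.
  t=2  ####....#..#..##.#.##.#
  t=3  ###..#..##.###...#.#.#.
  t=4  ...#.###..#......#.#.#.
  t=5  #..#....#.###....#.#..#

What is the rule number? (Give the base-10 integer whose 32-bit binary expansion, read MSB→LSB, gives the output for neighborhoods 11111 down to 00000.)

  [31] ##### => #  t=2,i=1
  [30] ####. => #  t=1,i=20
  [29] ###.# => .  t=0,i=17
  [28] ###.. => .  t=2,i=3
  [27] ##.## => #  t=0,i=18
  [26] ##.#. => .  t=0,i=10
  [25] ##..# => #  t=0,i=21
  [24] ##... => .  t=2,i=4
  [23] #.### => .  t=0,i=15
  [22] #.##. => #  t=0,i=19
  [21] #.#.# => #  t=0,i=11
  [20] #.#.. => .  t=1,i=7
  [19] #..## => #  t=1,i=3
  [18] #..#. => .  t=0,i=22
  [17] #...# => .  t=0,i=2
  [16] #.... => #  t=1,i=15
  [15] .#### => #  t=1,i=19
  [14] .###. => .  t=0,i=16
  [13] .##.# => .  t=0,i=9
  [12] .##.. => #  t=0,i=20
  [11] .#.## => .  t=0,i=14
  [10] .#.#. => .  t=0,i=12
  [9] .#..# => #  t=2,i=9
  [8] .#... => #  t=0,i=1
  [7] ..### => .  t=1,i=18
  [6] ..##. => .  t=0,i=8
  [5] ..#.# => #  t=1,i=11
  [4] ..#.. => #  t=0,i=0
  [3] ...## => #  t=0,i=7
  [2] ...#. => .  t=0,i=3
  [1] ....# => .  t=1,i=16
  [0] ..... => .  t=4,i=13
  bits 11001010011010011001001100111000 = 3395916600

3395916600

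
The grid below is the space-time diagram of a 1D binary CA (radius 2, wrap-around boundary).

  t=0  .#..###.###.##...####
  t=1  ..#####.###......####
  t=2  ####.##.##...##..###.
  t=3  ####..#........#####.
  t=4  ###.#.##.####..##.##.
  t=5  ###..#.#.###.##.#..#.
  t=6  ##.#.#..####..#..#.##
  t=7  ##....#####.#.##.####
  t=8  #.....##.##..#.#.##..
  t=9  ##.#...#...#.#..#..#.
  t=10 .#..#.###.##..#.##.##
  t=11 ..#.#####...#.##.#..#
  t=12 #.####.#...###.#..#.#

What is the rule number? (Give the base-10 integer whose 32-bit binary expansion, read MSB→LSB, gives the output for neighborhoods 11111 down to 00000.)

1653140405

  [31] ##### => .  t=1,i=4
  [30] ####. => #  t=0,i=19
  [29] ###.# => #  t=0,i=6
  [28] ###.. => .  t=1,i=10
  [27] ##.## => .  t=0,i=7
  [26] ##.#. => .  t=0,i=0
  [25] ##..# => #  t=1,i=0
  [24] ##... => .  t=0,i=14
  [23] #.### => #  t=0,i=8
  [22] #.##. => .  t=0,i=12
  [21] #.#.# => .  t=4,i=4
  [20] #.#.. => .  t=0,i=1
  [19] #..## => #  t=0,i=3
  [18] #..#. => .  t=3,i=5
  [17] #...# => .  t=0,i=15
  [16] #.... => .  t=1,i=12
  [15] .#### => #  t=0,i=18
  [14] .###. => #  t=0,i=5
  [13] .##.# => #  t=2,i=6
  [12] .##.. => .  t=0,i=13
  [11] .#.## => #  t=4,i=5
  [10] .#.#. => .  t=5,i=6
  [9] .#..# => #  t=0,i=2
  [8] .#... => #  t=3,i=7
  [7] ..### => #  t=0,i=4
  [6] ..##. => .  t=2,i=13
  [5] ..#.# => #  t=5,i=5
  [4] ..#.. => #  t=3,i=6
  [3] ...## => .  t=0,i=16
  [2] ...#. => #  t=9,i=6
  [1] ....# => .  t=1,i=15
  [0] ..... => #  t=1,i=13
  bits 01100010100010001110101110110101 = 1653140405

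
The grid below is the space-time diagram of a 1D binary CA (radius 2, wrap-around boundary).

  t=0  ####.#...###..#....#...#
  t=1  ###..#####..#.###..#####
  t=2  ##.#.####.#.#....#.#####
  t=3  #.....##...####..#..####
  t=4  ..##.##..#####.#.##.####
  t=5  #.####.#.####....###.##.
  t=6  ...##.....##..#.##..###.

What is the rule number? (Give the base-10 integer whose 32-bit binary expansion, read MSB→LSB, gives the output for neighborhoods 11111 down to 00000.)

3394480121

  nb #####: next=#  (t=0,i=1, bit31=1)
  nb ####.: next=#  (t=0,i=2, bit30=1)
  nb ###.#: next=.  (t=0,i=3, bit29=0)
  nb ###..: next=.  (t=0,i=11, bit28=0)
  nb ##.##: next=#  (t=4,i=4, bit27=1)
  nb ##.#.: next=.  (t=0,i=4, bit26=0)
  nb ##..#: next=#  (t=0,i=12, bit25=1)
  nb ##...: next=.  (t=3,i=1, bit24=0)
  nb #.###: next=.  (t=1,i=14, bit23=0)
  nb #.##.: next=#  (t=4,i=5, bit22=1)
  nb #.#.#: next=.  (t=2,i=3, bit21=0)
  nb #.#..: next=#  (t=0,i=5, bit20=1)
  nb #..##: next=.  (t=1,i=4, bit19=0)
  nb #..#.: next=.  (t=0,i=13, bit18=0)
  nb #...#: next=#  (t=0,i=7, bit17=1)
  nb #....: next=#  (t=0,i=16, bit16=1)
  nb .####: next=#  (t=0,i=0, bit15=1)
  nb .###.: next=.  (t=0,i=10, bit14=0)
  nb .##.#: next=#  (t=4,i=3, bit13=1)
  nb .##..: next=.  (t=3,i=7, bit12=0)
  nb .#.##: next=.  (t=1,i=13, bit11=0)
  nb .#.#.: next=#  (t=2,i=11, bit10=1)
  nb .#..#: next=#  (t=3,i=18, bit9=1)
  nb .#...: next=#  (t=0,i=6, bit8=1)
  nb ..###: next=#  (t=0,i=9, bit7=1)
  nb ..##.: next=#  (t=3,i=6, bit6=1)
  nb ..#.#: next=#  (t=1,i=12, bit5=1)
  nb ..#..: next=#  (t=0,i=14, bit4=1)
  nb ...##: next=#  (t=0,i=8, bit3=1)
  nb ...#.: next=.  (t=0,i=18, bit2=0)
  nb ....#: next=.  (t=0,i=17, bit1=0)
  nb .....: next=#  (t=3,i=3, bit0=1)
  bits 11001010010100111010011111111001 = 3394480121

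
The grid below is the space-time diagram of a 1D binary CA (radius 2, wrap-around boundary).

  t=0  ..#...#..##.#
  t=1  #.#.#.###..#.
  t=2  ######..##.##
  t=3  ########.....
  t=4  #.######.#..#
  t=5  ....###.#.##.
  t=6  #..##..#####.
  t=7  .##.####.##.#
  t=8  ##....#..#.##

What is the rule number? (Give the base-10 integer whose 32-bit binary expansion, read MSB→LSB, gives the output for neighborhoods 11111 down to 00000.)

  ##### -> #   bit 31 = 1  t=2,i=0
  ####. -> #   bit 30 = 1  t=2,i=4
  ###.# -> .   bit 29 = 0  t=4,i=7
  ###.. -> #   bit 28 = 1  t=1,i=8
  ##.## -> .   bit 27 = 0  t=2,i=10
  ##.#. -> #   bit 26 = 1  t=0,i=11
  ##..# -> #   bit 25 = 1  t=1,i=9
  ##... -> .   bit 24 = 0  t=3,i=8
  #.### -> .   bit 23 = 0  t=1,i=6
  #.##. -> #   bit 22 = 1  t=5,i=10
  #.#.# -> #   bit 21 = 1  t=1,i=0
  #.#.. -> .   bit 20 = 0  t=0,i=12
  #..## -> #   bit 19 = 1  t=0,i=8
  #..#. -> .   bit 18 = 0  t=0,i=1
  #...# -> #   bit 17 = 1  t=0,i=4
  #.... -> #   bit 16 = 1  t=3,i=9
  .#### -> .   bit 15 = 0  t=2,i=12
  .###. -> .   bit 14 = 0  t=1,i=7
  .##.# -> .   bit 13 = 0  t=0,i=10
  .##.. -> #   bit 12 = 1  t=5,i=11
  .#.## -> #   bit 11 = 1  t=1,i=5
  .#.#. -> #   bit 10 = 1  t=1,i=1
  .#..# -> #   bit 9 = 1  t=0,i=0
  .#... -> .   bit 8 = 0  t=0,i=3
  ..### -> #   bit 7 = 1  t=3,i=0
  ..##. -> .   bit 6 = 0  t=0,i=9
  ..#.# -> #   bit 5 = 1  t=1,i=11
  ..#.. -> #   bit 4 = 1  t=0,i=2
  ...## -> #   bit 3 = 1  t=3,i=12
  ...#. -> .   bit 2 = 0  t=0,i=5
  ....# -> .   bit 1 = 0  t=3,i=11
  ..... -> .   bit 0 = 0  t=3,i=10
  bits 11010110011010110001111010111000 = 3597344440

3597344440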